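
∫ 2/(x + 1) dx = 2*log(x + 1) + C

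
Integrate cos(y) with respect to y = sin(y) + C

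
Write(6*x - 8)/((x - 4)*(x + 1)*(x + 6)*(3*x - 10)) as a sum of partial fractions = -81/(182*(3*x - 10)) + 11/(350*(x + 6)) - 14/(325*(x + 1)) + 4/(25*(x - 4))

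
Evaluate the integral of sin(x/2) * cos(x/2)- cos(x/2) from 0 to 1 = -1 + (-1 + sin(1/2))^2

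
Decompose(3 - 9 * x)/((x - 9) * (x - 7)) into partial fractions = 30/(x - 7) - 39/(x - 9)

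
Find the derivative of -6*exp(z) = -6*exp(z)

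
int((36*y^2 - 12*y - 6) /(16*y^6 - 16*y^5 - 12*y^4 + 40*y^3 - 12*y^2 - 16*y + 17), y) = -3*acot(4*y^3 - 2*y^2 - 2*y + 4) + C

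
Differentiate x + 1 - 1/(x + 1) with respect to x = (x^2 + 2*x + 2)/(x^2 + 2*x + 1)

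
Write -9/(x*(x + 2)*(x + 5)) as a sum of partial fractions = -3/(5*(x + 5)) + 3/(2*(x + 2)) - 9/(10*x)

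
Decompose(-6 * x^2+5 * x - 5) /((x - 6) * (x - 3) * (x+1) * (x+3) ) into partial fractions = 37/(54*(x + 3)) - 2/(7*(x + 1)) + 11/(18*(x - 3)) - 191/(189*(x - 6))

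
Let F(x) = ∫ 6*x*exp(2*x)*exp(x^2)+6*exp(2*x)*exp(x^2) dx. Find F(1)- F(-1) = -3*exp(-1) + 3*exp(3)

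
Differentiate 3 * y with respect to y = 3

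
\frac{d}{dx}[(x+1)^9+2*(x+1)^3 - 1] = 9*x^8 + 72*x^7 + 252*x^6 + 504*x^5 + 630*x^4 + 504*x^3 + 258*x^2 + 84*x + 15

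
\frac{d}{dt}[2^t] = 2^t*log(2)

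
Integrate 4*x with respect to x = 2*x^2 + C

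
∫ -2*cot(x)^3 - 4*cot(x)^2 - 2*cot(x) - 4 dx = (cot(x) + 2)^2 + C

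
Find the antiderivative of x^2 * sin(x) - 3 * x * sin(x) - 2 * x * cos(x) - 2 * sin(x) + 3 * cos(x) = (-x^2 + 3*x + 2)*cos(x) + C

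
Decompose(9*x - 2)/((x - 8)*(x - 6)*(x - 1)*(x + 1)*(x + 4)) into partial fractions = -19/(900*(x + 4)) + 11/(378*(x + 1)) + 1/(50*(x - 1)) - 13/(175*(x - 6)) + 5/(108*(x - 8))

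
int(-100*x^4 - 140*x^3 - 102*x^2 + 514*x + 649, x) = -20*x^5 - 35*x^4 - 34*x^3 + 257*x^2 + 649*x + C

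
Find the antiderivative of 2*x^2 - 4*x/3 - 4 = 2*x^3/3 - 2*x^2/3 - 4*x + C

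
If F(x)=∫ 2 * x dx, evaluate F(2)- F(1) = 3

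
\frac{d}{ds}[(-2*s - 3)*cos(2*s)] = 4*s*sin(2*s) + 6*sin(2*s) - 2*cos(2*s)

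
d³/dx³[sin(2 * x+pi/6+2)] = -8*cos(2*x + pi/6 + 2)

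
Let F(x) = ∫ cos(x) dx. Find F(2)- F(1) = -sin(1) + sin(2)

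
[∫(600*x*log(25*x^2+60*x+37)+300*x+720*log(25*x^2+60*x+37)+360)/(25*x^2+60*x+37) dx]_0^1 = -6*log(37)^2 - 6*log(37) + 6*log(122) + 6*log(122)^2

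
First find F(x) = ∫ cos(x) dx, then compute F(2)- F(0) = sin(2)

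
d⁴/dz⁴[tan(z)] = 24*tan(z)^5 + 40*tan(z)^3 + 16*tan(z)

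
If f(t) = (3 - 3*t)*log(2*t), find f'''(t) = (3*t + 6)/t^3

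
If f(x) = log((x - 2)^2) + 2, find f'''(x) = 4/(x^3 - 6*x^2 + 12*x - 8)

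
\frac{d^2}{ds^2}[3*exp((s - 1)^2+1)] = 12*s^2*exp(s^2 - 2*s + 2) - 24*s*exp(s^2 - 2*s + 2) + 18*exp(s^2 - 2*s + 2)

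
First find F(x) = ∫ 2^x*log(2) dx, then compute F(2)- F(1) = 2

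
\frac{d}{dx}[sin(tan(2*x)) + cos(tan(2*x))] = 2*sqrt(2)*cos(tan(2*x) + pi/4)/cos(2*x)^2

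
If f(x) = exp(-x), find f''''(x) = exp(-x)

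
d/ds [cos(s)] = -sin(s)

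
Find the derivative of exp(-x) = -exp(-x)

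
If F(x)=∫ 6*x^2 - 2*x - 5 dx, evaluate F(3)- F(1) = 34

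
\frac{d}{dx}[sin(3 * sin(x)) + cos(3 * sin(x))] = 3*sqrt(2)*cos(x)*cos(3*sin(x) + pi/4)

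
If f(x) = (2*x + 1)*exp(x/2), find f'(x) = x*exp(x/2) + 5*exp(x/2)/2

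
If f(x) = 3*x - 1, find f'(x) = 3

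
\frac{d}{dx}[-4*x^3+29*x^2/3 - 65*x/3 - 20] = -12*x^2 + 58*x/3 - 65/3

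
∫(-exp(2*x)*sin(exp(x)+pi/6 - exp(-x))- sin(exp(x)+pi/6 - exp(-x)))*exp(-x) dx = cos(2*sinh(x) + pi/6) + C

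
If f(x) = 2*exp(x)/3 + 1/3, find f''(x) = 2*exp(x)/3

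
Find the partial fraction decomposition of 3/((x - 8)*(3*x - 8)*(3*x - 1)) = 9/(161*(3*x - 1)) - 9/(112*(3*x - 8)) + 3/(368*(x - 8))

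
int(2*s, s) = s^2 + C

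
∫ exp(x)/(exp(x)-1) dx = log(exp(x) - 1) + C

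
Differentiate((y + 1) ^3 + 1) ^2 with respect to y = 6*y^5 + 30*y^4 + 60*y^3 + 66*y^2 + 42*y + 12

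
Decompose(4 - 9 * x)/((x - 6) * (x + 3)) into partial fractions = -31/(9*(x + 3)) - 50/(9*(x - 6))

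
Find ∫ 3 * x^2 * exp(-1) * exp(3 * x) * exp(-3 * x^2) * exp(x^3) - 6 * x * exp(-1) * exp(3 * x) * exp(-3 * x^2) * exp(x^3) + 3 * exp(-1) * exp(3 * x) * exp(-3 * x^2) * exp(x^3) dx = exp((x - 1)^3) + C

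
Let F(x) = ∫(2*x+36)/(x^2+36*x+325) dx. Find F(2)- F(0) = -log(325) + log(401)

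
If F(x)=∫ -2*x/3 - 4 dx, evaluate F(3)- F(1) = -32/3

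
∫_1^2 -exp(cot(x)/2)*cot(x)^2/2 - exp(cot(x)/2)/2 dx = -exp(cot(1)/2) + exp(cot(2)/2)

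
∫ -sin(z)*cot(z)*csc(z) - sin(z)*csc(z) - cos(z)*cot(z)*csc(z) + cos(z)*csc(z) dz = 1/tan(z) + C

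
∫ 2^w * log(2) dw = 2^w + C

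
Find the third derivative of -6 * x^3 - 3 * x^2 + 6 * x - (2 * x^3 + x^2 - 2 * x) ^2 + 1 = -480*x^3 - 240*x^2 + 168*x - 12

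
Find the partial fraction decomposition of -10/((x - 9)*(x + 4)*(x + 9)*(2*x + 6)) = 1/(108*(x + 9)) - 1/(13*(x + 4)) + 5/(72*(x + 3)) - 5/(2808*(x - 9))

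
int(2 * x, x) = x^2 + C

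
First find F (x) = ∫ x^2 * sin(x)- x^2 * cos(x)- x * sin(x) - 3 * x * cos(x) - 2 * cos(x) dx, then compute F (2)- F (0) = -7*sin(2) + 1 - 7*cos(2)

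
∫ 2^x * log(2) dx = 2^x + C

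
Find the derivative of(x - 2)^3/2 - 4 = 3*x^2/2 - 6*x + 6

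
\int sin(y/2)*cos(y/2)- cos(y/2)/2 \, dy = (sin(y/2) - 1)*sin(y/2) + C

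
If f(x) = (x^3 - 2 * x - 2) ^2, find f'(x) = 6*x^5 - 16*x^3 - 12*x^2 + 8*x + 8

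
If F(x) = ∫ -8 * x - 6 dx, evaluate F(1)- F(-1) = -12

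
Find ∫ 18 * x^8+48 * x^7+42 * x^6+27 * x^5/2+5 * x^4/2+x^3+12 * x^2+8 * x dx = 2*x^9 + 6*x^8 + 6*x^7 + 9*x^6/4 + x^5/2 + x^4/4 + 4*x^3 + 4*x^2 + C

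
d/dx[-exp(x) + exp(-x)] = (-exp(2*x) - 1)*exp(-x)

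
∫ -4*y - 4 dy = -2*y^2 - 4*y + C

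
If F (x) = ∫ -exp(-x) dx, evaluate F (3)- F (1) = -exp(-1) + exp(-3)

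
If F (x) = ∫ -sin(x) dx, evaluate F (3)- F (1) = cos(3) - cos(1)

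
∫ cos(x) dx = sin(x) + C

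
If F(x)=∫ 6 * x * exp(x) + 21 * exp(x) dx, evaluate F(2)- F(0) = -15 + 27*exp(2)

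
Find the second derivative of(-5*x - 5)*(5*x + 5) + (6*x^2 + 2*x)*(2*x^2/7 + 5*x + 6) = 144*x^2/7 + 1284*x/7 + 42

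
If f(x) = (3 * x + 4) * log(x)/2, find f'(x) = (3*x*log(x) + 3*x + 4)/(2*x)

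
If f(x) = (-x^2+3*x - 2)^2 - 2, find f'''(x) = 24*x - 36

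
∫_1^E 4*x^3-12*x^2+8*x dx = -1 + (-1 + (-1 + E)^2)^2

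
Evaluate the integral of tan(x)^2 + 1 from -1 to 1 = 2*tan(1)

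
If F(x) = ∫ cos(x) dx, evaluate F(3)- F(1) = -sin(1) + sin(3)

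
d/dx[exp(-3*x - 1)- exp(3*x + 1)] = (-3*exp(6*x + 2) - 3)*exp(-3*x - 1)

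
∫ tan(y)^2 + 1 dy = tan(y) + C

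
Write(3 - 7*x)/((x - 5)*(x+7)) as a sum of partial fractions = -13/(3*(x + 7)) - 8/(3*(x - 5))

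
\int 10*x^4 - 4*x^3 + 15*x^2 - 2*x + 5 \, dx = 2*x^5 - x^4 + 5*x^3 - x^2 + 5*x + C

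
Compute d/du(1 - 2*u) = -2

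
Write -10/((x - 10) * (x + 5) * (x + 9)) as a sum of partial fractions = -5/(38*(x + 9)) + 1/(6*(x + 5)) - 2/(57*(x - 10))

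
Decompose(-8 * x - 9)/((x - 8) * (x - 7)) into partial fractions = 65/(x - 7) - 73/(x - 8)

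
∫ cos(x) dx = sin(x) + C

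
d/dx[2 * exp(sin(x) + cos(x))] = 2*sqrt(2)*exp(sin(x))*exp(cos(x))*cos(x + pi/4)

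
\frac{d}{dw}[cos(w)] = -sin(w)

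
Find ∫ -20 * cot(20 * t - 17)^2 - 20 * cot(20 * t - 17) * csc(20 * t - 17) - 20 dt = cot(20*t - 17) + csc(20*t - 17) + C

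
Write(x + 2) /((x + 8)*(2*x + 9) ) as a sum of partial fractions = -5/(7*(2*x + 9)) + 6/(7*(x + 8))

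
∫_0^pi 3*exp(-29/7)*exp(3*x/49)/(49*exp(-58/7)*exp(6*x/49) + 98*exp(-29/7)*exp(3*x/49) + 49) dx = -exp(-29/7)/(exp(-29/7) + 1) + exp(-29/7 + 3*pi/49)/(exp(-29/7 + 3*pi/49) + 1)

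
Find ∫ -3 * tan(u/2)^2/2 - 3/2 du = -3*tan(u/2) + C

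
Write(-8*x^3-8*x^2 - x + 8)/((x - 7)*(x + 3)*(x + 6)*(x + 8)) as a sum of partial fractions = -24/(x + 8) + 727/(39*(x + 6)) - 31/(30*(x + 3)) - 209/(130*(x - 7))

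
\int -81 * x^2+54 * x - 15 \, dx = -27*x^3 + 27*x^2 - 15*x + C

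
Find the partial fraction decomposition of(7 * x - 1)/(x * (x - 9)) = 62/(9*(x - 9)) + 1/(9*x)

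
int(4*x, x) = 2*x^2 + C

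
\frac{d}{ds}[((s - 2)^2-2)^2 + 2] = 4*s^3 - 24*s^2 + 40*s - 16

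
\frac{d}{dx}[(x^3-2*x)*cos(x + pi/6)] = -x^3*sin(x + pi/6) + 3*x^2*cos(x + pi/6) + 2*x*sin(x + pi/6) - 2*cos(x + pi/6)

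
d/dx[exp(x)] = exp(x)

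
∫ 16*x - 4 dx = 8*x^2 - 4*x + C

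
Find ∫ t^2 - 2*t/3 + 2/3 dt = t^3/3 - t^2/3 + 2*t/3 + C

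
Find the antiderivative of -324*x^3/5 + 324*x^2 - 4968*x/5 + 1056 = -81*x^4/5 + 108*x^3 - 2484*x^2/5 + 1056*x + C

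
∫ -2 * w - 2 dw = -w^2 - 2*w + C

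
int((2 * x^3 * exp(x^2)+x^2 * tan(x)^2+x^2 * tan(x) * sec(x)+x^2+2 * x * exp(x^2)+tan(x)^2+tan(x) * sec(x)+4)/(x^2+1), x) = exp(x^2) + tan(x) - 3*acot(x) + sec(x) + C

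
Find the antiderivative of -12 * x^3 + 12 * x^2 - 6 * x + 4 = -3*x^4 + 4*x^3 - 3*x^2 + 4*x + C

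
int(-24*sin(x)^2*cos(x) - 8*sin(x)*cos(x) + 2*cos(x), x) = -4*sin(x) + 2*sin(3*x) + 2*cos(2*x) + C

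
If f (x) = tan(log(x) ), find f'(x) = 1/(x*cos(log(x))^2)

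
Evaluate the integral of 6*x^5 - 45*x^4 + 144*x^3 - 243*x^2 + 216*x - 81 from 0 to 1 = -26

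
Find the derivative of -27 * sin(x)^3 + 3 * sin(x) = -69*cos(x)/4 + 81*cos(3*x)/4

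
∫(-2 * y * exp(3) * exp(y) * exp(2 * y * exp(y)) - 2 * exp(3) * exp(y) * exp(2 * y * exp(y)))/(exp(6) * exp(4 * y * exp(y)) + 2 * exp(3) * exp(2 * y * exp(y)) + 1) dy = 1/(exp(2*y*exp(y) + 3) + 1) + C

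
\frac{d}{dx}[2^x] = 2^x*log(2)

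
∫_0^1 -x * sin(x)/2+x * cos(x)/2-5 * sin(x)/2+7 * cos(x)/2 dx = -3 + 7*cos(1)/2 + 7*sin(1)/2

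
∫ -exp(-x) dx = exp(-x) + C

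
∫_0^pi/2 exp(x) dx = -1 + exp(pi/2)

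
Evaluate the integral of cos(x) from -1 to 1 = 2*sin(1)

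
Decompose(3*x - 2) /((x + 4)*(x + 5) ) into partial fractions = 17/(x + 5) - 14/(x + 4)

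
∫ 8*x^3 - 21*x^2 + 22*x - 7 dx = 2*x^4 - 7*x^3 + 11*x^2 - 7*x + C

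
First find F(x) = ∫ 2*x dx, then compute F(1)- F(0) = 1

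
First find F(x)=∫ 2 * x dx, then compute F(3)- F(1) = 8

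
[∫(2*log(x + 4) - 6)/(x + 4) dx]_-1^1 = -(-3 + log(3))^2 + (-3 + log(5))^2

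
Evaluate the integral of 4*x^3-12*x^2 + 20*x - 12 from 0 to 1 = -5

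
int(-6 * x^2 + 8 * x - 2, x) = -2*x^3 + 4*x^2 - 2*x + C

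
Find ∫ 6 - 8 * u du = -4*u^2 + 6*u + C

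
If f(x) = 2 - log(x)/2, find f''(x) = 1/(2*x^2)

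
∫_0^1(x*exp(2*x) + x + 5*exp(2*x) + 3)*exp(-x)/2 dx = -5*exp(-1)/2 + 5*E/2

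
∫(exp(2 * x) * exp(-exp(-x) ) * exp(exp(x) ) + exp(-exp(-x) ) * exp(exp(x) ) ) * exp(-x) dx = exp(2*sinh(x)) + C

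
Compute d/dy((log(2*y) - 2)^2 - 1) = (2*log(y) - 4 + 2*log(2))/y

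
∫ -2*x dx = -x^2 + C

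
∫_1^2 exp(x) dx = -E + exp(2)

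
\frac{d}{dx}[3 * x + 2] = 3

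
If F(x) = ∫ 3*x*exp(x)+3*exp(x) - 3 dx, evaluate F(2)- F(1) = -3*E - 3 + 6*exp(2)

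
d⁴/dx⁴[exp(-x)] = exp(-x)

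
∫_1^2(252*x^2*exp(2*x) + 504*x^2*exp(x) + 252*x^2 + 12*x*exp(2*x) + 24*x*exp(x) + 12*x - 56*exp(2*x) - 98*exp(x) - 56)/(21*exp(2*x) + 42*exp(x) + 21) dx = -2*E/(3*(1 + E)) + 2*exp(2)/(3*(1 + exp(2))) + 550/21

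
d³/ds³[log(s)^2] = (4*log(s) - 6)/s^3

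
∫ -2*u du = -u^2 + C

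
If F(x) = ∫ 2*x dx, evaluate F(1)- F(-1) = 0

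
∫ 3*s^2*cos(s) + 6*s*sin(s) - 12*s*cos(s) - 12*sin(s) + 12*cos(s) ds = 3*(s - 2)^2*sin(s) + C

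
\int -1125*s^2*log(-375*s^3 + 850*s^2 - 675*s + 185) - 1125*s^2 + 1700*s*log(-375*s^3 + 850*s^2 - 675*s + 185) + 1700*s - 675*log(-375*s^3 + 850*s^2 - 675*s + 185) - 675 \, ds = -(35*s + 3*(5*s - 4)^3 + 2*(5*s - 4)^2 - 25)*log(-375*s^3 + 850*s^2 - 675*s + 185) + C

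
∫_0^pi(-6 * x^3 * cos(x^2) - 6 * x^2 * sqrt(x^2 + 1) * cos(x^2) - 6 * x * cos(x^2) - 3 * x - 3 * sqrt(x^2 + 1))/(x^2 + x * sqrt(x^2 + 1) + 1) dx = -3*log(pi + sqrt(1 + pi^2)) - 3*sin(pi^2)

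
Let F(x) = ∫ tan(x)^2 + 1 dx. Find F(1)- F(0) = tan(1)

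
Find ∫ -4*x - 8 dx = -2*x^2 - 8*x + C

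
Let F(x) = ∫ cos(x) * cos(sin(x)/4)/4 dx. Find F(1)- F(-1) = 2*sin(sin(1)/4)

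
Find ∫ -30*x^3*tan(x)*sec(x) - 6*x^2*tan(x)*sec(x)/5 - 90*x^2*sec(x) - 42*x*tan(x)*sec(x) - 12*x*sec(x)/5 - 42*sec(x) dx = -6*x*(25*x^2 + x + 35)*sec(x)/5 + C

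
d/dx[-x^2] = -2*x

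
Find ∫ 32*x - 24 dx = 16*x^2 - 24*x + C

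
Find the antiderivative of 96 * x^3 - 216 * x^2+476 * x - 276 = 24*x^4 - 72*x^3 + 238*x^2 - 276*x + C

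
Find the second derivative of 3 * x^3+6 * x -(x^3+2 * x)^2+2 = -30*x^4 - 48*x^2 + 18*x - 8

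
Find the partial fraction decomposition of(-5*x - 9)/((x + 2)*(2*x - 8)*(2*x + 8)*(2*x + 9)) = -27/(85*(2*x + 9)) + 11/(64*(x + 4)) - 1/(240*(x + 2)) - 29/(3264*(x - 4))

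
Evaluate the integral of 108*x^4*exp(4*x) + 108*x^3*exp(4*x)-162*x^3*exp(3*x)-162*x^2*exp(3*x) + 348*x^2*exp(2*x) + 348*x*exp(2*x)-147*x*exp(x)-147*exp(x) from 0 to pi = -21*pi*exp(pi) - 147 + 21*pi^2*exp(2*pi) + 3*(-3*pi*exp(pi) + 7 + 3*pi^2*exp(2*pi))^2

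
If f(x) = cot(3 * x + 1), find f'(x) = -3/sin(3*x + 1)^2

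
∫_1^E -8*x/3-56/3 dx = (4 - 4*E)*(E/3 + 5)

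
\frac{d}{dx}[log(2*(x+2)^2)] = 2/(x + 2)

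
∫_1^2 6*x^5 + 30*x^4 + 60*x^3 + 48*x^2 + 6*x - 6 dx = 589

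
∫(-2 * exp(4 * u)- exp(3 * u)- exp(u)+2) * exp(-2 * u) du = (-exp(4*u) - exp(3*u) + exp(u) - 1)*exp(-2*u) + C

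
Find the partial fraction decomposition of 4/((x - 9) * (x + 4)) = -4/(13*(x + 4)) + 4/(13*(x - 9))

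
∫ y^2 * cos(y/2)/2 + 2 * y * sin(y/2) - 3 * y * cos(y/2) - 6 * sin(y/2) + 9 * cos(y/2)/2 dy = (y - 3)^2*sin(y/2) + C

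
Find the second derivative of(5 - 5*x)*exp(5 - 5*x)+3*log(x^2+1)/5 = (-625*x^5 + 875*x^4 - 1250*x^3 - 6*x^2*exp(5*x - 5) + 1750*x^2 - 625*x + 6*exp(5*x - 5) + 875)/(5*x^4*exp(-5)*exp(5*x) + 10*x^2*exp(-5)*exp(5*x) + 5*exp(-5)*exp(5*x))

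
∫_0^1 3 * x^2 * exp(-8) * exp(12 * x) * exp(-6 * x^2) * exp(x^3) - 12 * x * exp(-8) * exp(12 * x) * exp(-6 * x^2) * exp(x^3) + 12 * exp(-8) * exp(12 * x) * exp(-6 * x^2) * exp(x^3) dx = -exp(-8) + exp(-1)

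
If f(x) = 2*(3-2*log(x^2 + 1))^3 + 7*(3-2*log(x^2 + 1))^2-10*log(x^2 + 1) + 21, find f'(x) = (-96*x*log(x^2 + 1)^2 + 400*x*log(x^2 + 1) - 404*x)/(x^2 + 1)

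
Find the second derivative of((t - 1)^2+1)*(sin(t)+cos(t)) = -t^2*sin(t) - t^2*cos(t) - 2*t*sin(t) + 6*t*cos(t) + 4*sin(t) - 4*cos(t)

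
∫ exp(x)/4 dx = exp(x)/4 + C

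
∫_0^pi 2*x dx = pi^2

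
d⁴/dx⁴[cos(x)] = cos(x)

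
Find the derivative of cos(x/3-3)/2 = -sin(x/3 - 3)/6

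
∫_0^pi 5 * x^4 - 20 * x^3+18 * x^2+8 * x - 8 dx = (-2 + pi)^3*(pi + pi^2)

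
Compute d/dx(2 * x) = 2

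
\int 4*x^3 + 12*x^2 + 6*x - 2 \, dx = x^4 + 4*x^3 + 3*x^2 - 2*x + C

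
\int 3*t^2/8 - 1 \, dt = t^3/8 - t + C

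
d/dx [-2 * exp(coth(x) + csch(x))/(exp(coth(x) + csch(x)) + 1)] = 2*(cosh(x) + 1)*exp(-1/sinh(x))*exp(-1/tanh(x))/((1 + exp(-1/sinh(x))*exp(-1/tanh(x)))^2*sinh(x)^2)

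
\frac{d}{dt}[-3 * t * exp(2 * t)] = -6*t*exp(2*t) - 3*exp(2*t)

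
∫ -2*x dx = -x^2 + C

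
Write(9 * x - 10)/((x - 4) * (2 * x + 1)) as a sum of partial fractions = 29/(9*(2*x + 1)) + 26/(9*(x - 4))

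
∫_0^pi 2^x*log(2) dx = -1 + 2^pi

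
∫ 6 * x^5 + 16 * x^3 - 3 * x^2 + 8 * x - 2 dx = x^6 + 4*x^4 - x^3 + 4*x^2 - 2*x + C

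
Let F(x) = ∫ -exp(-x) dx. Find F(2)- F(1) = -exp(-1) + exp(-2)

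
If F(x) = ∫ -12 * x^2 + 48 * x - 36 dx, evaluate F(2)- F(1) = 8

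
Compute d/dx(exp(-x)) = -exp(-x)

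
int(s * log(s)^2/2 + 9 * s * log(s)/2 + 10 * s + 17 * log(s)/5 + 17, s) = 2*s*log(s)/5 + 8*s/5 + (s*log(s) + 4*s + 6)^2/4 + C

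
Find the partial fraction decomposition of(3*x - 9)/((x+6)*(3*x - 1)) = -24/(19*(3*x - 1)) + 27/(19*(x + 6))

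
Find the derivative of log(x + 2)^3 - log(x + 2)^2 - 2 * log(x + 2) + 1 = (3*log(x + 2)^2 - 2*log(x + 2) - 2)/(x + 2)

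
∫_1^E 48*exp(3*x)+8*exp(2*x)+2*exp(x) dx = -16*exp(3) - 4*exp(2) - 2*E + 2*exp(E) + 4*exp(2*E) + 16*exp(3*E)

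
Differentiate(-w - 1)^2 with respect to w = 2*w + 2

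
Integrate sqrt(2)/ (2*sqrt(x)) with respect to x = sqrt(2)*sqrt(x) + C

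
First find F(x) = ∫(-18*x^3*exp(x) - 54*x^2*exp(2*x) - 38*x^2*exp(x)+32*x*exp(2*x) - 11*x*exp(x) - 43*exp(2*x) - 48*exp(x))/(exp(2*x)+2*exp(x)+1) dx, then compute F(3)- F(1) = -476*exp(3)/(1 + exp(3)) + 50*E/(1 + E)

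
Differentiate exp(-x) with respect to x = -exp(-x)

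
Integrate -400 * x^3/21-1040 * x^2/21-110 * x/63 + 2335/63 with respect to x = -100*x^4/21 - 1040*x^3/63 - 55*x^2/63 + 2335*x/63 + C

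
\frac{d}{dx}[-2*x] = -2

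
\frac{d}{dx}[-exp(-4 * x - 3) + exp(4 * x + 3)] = (4*exp(8*x + 6) + 4)*exp(-4*x - 3)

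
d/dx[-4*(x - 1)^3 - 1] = -12*x^2 + 24*x - 12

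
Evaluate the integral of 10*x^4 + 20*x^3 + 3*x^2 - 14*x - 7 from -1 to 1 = -8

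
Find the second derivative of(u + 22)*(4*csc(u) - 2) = 4*(-u + 2*u/sin(u)^2 - 22 - 2*cos(u)/sin(u) + 44/sin(u)^2)/sin(u)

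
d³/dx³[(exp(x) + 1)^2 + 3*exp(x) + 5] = 8*exp(2*x) + 5*exp(x)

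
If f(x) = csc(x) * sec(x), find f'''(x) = 6*sin(x)^2/cos(x)^4 + 2/cos(x)^2 - 2/sin(x)^2 - 6*cos(x)^2/sin(x)^4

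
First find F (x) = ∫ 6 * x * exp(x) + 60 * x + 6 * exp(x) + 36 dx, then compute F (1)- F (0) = 6*E + 66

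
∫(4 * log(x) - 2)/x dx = 2*(log(x) - 1)*log(x) + C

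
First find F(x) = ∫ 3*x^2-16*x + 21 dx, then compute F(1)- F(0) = 14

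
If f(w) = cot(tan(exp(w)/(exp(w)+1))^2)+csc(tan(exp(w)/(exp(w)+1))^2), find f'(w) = -2*(cos(tan(exp(w)/(exp(w) + 1))^2) + 1)*exp(w)*sin(exp(w)/(exp(w) + 1))/((exp(2*w) + 2*exp(w) + 1)*sin(tan(exp(w)/(exp(w) + 1))^2)^2*cos(exp(w)/(exp(w) + 1))^3)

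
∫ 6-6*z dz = -3*z^2 + 6*z + C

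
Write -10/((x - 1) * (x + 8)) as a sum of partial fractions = 10/(9*(x + 8)) - 10/(9*(x - 1))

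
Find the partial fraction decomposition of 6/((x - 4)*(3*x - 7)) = -18/(5*(3*x - 7)) + 6/(5*(x - 4))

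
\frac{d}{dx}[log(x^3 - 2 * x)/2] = (3*x^2 - 2)/(2*x^3 - 4*x)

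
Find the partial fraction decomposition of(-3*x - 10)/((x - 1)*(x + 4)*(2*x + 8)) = 13/(50*(x + 4)) - 1/(5*(x + 4)^2) - 13/(50*(x - 1))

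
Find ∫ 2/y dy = 2*log(y) + C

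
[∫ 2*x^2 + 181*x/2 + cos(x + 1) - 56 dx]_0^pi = -56*pi - 2*sin(1) + 2*pi^3/3 + 181*pi^2/4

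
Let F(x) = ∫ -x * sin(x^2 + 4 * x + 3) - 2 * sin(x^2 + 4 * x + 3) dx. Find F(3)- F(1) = -cos(8)/2 + cos(24)/2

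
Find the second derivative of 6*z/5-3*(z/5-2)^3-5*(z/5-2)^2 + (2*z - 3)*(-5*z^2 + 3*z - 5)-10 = 1076/25 - 7518*z/125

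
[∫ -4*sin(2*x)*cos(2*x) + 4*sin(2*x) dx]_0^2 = (-1 + cos(4))^2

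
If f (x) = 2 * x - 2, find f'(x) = 2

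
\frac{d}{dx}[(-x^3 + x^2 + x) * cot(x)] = x^3/sin(x)^2 - 3*x^2/tan(x) - x^2/sin(x)^2 + 2*x/tan(x) - x/sin(x)^2 + 1/tan(x)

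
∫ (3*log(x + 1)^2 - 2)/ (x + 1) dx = (log(x + 1)^2 - 2)*log(x + 1) + C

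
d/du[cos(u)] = -sin(u)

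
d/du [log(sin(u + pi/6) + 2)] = cos(u + pi/6)/(sin(u + pi/6) + 2)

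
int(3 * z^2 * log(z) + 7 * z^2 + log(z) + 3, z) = z*(z^2 + 1)*(log(z) + 2) + C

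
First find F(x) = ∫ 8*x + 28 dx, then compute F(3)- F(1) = 88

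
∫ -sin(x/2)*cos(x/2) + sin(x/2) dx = (cos(x/2) - 1)^2 + C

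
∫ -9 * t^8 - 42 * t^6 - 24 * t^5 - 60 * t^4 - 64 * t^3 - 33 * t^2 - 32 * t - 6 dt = -t^9 - 6*t^7 - 4*t^6 - 12*t^5 - 16*t^4 - 11*t^3 - 16*t^2 - 6*t + C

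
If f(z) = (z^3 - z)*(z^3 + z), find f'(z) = 6*z^5 - 2*z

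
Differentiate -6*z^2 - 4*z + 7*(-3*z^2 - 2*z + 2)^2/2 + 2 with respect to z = 126*z^3 + 126*z^2 - 68*z - 32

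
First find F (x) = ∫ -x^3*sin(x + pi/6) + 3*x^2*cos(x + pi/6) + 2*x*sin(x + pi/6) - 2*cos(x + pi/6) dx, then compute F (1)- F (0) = -cos(pi/6 + 1)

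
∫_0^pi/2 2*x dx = pi^2/4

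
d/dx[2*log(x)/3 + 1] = 2/(3*x)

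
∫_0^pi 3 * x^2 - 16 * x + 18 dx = (-4 + pi)*(-2 + (-2 + pi)^2) + 8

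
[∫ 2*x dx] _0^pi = pi^2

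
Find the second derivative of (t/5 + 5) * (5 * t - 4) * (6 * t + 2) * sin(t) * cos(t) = -12*t^3*sin(2*t) - 1472*t^2*sin(2*t)/5 + 36*t^2*cos(2*t) + 806*t*sin(2*t)/5 + 2944*t*cos(2*t)/5 + 1136*sin(2*t)/5 - 716*cos(2*t)/5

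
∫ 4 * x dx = 2*x^2 + C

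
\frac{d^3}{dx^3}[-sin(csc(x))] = (-cos(1/sin(x)) + 3*sin(1/sin(x))/sin(x) + 7*cos(1/sin(x))/sin(x)^2 - 6*sin(1/sin(x))/sin(x)^3 - cos(1/sin(x))/sin(x)^4)*cos(x)/sin(x)^2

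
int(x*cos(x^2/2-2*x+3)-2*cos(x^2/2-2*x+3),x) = sin((x - 2)^2/2 + 1) + C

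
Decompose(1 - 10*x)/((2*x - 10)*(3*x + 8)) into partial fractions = -83/(46*(3*x + 8)) - 49/(46*(x - 5))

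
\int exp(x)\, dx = exp(x) + C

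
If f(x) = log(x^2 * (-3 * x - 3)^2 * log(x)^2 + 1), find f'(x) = (36*x^3*log(x)^2 + 18*x^3*log(x) + 54*x^2*log(x)^2 + 36*x^2*log(x) + 18*x*log(x)^2 + 18*x*log(x))/(9*x^4*log(x)^2 + 18*x^3*log(x)^2 + 9*x^2*log(x)^2 + 1)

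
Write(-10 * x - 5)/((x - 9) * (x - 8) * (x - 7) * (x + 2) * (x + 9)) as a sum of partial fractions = 5/(2016*(x + 9)) - 1/(462*(x + 2)) - 25/(96*(x - 7)) + 1/(2*(x - 8)) - 95/(396*(x - 9))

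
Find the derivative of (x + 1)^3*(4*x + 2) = 16*x^3 + 42*x^2 + 36*x + 10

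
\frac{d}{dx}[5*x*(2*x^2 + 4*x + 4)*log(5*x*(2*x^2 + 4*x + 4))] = 30*x^2*log(x^3 + 2*x^2 + 2*x) + 30*x^2 + 30*x^2*log(10) + 40*x*log(x^3 + 2*x^2 + 2*x) + 40*x + 40*x*log(10) + 20*log(x^3 + 2*x^2 + 2*x) + 20 + 20*log(10)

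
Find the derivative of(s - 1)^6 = 6*s^5 - 30*s^4 + 60*s^3 - 60*s^2 + 30*s - 6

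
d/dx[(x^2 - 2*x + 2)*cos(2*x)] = -2*x^2*sin(2*x) + 4*x*sin(2*x) + 2*x*cos(2*x) - 4*sin(2*x) - 2*cos(2*x)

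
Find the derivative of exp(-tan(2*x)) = -2*exp(-tan(2*x))/cos(2*x)^2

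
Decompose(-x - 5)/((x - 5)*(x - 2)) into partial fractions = 7/(3*(x - 2)) - 10/(3*(x - 5))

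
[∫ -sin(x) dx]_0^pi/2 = -1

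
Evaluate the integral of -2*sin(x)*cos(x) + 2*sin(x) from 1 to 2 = -(-1 + cos(1))^2 + (-1 + cos(2))^2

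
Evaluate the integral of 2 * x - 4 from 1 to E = -1 + (-2 + E)^2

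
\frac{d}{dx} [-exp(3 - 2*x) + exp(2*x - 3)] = (2*exp(4*x - 6) + 2)*exp(3 - 2*x)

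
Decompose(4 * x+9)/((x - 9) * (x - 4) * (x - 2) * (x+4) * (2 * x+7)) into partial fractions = 16/(825*(2*x + 7)) - 7/(624*(x + 4)) + 17/(924*(x - 2)) - 1/(48*(x - 4)) + 9/(2275*(x - 9))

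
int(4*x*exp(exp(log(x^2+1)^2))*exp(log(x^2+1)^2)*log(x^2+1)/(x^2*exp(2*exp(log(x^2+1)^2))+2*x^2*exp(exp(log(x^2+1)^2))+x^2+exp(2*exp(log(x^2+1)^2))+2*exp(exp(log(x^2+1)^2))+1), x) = exp(exp(log(x^2 + 1)^2))/(exp(exp(log(x^2 + 1)^2)) + 1) + C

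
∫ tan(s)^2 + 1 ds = tan(s) + C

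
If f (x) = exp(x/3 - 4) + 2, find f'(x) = exp(x/3 - 4)/3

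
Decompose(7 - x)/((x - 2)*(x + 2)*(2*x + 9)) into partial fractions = 46/(65*(2*x + 9)) - 9/(20*(x + 2)) + 5/(52*(x - 2))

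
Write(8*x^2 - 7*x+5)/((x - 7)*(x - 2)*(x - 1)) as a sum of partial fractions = 1/(x - 1) - 23/(5*(x - 2)) + 58/(5*(x - 7))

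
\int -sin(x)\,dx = cos(x) + C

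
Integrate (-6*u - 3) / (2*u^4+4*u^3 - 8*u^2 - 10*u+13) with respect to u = 3*acot(2*u^2 + 2*u - 5) + C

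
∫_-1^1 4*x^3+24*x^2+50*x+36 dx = 88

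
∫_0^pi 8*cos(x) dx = 0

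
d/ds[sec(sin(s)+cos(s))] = sqrt(2)*sin(sqrt(2)*sin(s + pi/4))*cos(s + pi/4)/cos(sqrt(2)*sin(s + pi/4))^2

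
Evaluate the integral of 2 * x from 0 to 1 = 1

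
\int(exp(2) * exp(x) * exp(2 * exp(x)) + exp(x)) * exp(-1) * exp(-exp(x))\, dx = 2*sinh(exp(x) + 1) + C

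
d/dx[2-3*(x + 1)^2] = -6*x - 6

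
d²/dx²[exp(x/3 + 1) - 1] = exp(x/3 + 1)/9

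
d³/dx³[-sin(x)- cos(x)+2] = -sin(x) + cos(x)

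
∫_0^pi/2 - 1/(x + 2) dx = -log(pi/2 + 2) + log(2)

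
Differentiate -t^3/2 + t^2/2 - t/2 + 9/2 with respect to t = -3*t^2/2 + t - 1/2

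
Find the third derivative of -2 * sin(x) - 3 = 2*cos(x)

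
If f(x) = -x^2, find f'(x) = -2*x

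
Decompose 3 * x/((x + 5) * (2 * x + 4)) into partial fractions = 5/(2*(x + 5)) - 1/(x + 2)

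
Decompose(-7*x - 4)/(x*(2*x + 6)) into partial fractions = -17/(6*(x + 3)) - 2/(3*x)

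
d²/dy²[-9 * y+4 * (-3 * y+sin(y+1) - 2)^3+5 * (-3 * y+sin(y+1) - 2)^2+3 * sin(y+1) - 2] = -108*y^2*sin(y + 1) - 114*y*sin(y + 1) + 432*y*cos(y + 1) - 72*y*cos(2*y + 2) - 648*y + 182*sin(y + 1) - 72*sin(2*y + 2) + 9*sin(3*y + 3) + 228*cos(y + 1) - 38*cos(2*y + 2) - 342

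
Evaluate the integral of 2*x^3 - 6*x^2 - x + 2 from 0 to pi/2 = (-2 + pi/4)*(-pi/2 + pi^3/8)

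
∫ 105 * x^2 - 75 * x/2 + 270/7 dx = 35*x^3 - 75*x^2/4 + 270*x/7 + C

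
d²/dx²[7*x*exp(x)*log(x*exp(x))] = (7*x^2*(x + log(x))*exp(x) + 14*x^2*exp(x) + 14*x*(x + log(x))*exp(x) + 28*x*exp(x) + 7*exp(x))/x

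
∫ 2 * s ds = s^2 + C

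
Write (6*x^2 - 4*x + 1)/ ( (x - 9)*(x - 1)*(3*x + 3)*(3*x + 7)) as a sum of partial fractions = -387/(1360*(3*x + 7)) + 11/(240*(x + 1)) - 1/(160*(x - 1)) + 451/(8160*(x - 9))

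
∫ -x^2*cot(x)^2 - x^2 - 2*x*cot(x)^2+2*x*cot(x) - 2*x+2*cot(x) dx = x*(x + 2)*cot(x) + C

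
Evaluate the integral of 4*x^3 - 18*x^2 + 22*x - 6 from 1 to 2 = 0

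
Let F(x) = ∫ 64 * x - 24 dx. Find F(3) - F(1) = 208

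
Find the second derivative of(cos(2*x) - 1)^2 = -64*sin(x)^4 + 48*sin(x)^2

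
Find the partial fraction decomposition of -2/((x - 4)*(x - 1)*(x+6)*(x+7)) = 1/(44*(x + 7)) - 1/(35*(x + 6)) + 1/(84*(x - 1)) - 1/(165*(x - 4))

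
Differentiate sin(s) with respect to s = cos(s)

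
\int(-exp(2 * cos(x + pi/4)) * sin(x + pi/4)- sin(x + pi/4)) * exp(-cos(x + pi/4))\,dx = 2*sinh(cos(x + pi/4)) + C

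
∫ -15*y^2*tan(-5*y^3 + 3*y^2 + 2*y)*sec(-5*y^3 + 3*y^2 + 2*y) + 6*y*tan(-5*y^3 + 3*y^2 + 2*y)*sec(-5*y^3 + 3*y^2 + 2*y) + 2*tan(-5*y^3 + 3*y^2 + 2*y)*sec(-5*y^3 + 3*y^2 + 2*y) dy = sec(y*(-5*y^2 + 3*y + 2)) + C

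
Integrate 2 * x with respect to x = x^2 + C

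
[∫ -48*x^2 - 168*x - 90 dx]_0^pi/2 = -2*(pi + 7)*(-2 + pi^2 + 7*pi/2) - 28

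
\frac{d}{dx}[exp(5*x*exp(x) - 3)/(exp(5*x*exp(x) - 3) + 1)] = (5*x*exp(5*x*exp(x) + x - 3) + 5*exp(5*x*exp(x) + x - 3))/(exp(-6)*exp(10*x*exp(x)) + 2*exp(-3)*exp(5*x*exp(x)) + 1)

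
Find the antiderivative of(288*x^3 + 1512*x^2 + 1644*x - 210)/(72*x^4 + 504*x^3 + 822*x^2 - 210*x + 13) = log((12*x^2 + 42*x - 5)^2 + 1) + C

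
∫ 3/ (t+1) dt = 3*log(t + 1) + C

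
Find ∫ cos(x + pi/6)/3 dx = sin(x + pi/6)/3 + C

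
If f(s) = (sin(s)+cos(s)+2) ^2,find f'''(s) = -8*cos(2*s) - 4*sqrt(2)*cos(s + pi/4)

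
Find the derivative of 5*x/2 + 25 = 5/2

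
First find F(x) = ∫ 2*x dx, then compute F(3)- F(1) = 8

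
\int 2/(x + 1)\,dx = log(2*(x + 1)^2) + C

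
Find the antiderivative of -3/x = -3*log(3*x) + C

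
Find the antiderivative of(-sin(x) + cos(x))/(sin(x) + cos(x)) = log(2*sin(x) + 2*cos(x)) + C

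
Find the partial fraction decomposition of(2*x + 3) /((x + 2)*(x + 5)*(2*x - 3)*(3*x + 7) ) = -45/(184*(3*x + 7)) + 48/(2093*(2*x - 3)) + 7/(312*(x + 5)) + 1/(21*(x + 2))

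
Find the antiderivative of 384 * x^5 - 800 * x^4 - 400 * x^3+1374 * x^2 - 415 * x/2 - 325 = 64*x^6 - 160*x^5 - 100*x^4 + 458*x^3 - 415*x^2/4 - 325*x + C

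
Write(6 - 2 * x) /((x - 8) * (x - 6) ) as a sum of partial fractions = 3/(x - 6) - 5/(x - 8)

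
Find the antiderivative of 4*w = 2*w^2 + C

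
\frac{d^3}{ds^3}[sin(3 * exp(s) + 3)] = -27*exp(3*s)*cos(3*exp(s) + 3) - 27*exp(2*s)*sin(3*exp(s) + 3) + 3*exp(s)*cos(3*exp(s) + 3)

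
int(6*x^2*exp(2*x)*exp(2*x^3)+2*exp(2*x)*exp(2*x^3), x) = exp(2*x*(x^2 + 1)) + C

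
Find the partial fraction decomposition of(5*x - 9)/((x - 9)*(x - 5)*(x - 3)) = 1/(2*(x - 3)) - 2/(x - 5) + 3/(2*(x - 9))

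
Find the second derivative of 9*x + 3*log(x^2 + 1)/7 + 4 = (6 - 6*x^2)/(7*x^4 + 14*x^2 + 7)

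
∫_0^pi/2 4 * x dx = pi^2/2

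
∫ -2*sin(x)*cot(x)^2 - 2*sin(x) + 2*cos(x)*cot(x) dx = 2*cos(x) + C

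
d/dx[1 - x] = -1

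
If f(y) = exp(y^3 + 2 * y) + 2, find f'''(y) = 27*y^6*exp(y^3 + 2*y) + 54*y^4*exp(y^3 + 2*y) + 54*y^3*exp(y^3 + 2*y) + 36*y^2*exp(y^3 + 2*y) + 36*y*exp(y^3 + 2*y) + 14*exp(y^3 + 2*y)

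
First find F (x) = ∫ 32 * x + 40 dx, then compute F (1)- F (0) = 56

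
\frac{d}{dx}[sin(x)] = cos(x)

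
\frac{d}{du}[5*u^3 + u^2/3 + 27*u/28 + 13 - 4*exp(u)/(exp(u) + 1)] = (1260*u^2*exp(2*u) + 2520*u^2*exp(u) + 1260*u^2 + 56*u*exp(2*u) + 112*u*exp(u) + 56*u + 81*exp(2*u) - 174*exp(u) + 81)/(84*exp(2*u) + 168*exp(u) + 84)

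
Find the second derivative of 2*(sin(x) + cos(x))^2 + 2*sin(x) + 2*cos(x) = -8*sin(2*x) - 2*sqrt(2)*sin(x + pi/4)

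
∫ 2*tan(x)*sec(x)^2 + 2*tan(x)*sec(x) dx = (sec(x) + 1)^2 + C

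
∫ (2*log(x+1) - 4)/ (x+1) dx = (log(x + 1) - 2)^2 + C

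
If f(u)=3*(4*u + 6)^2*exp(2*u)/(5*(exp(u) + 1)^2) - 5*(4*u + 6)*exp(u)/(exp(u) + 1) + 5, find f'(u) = (96*u^2*exp(2*u) + 96*u*exp(3*u) + 284*u*exp(2*u) - 100*u*exp(u) + 44*exp(3*u) + 10*exp(2*u) - 250*exp(u))/(5*exp(3*u) + 15*exp(2*u) + 15*exp(u) + 5)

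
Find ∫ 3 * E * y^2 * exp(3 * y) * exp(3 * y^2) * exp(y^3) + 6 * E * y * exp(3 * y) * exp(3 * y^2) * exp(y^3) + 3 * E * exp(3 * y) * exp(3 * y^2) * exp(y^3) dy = exp((y + 1)^3) + C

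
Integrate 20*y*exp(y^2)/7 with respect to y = 10*exp(y^2)/7 + C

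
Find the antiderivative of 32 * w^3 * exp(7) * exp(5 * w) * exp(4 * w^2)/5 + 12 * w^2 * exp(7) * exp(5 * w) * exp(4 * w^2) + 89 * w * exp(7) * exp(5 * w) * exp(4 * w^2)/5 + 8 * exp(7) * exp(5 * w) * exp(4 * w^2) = (4*w^2 + 5*w + 7)*exp(4*w^2 + 5*w + 7)/5 + C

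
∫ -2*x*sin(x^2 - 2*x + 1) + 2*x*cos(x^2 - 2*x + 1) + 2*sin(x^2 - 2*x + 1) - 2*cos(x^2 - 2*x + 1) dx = sin((x - 1)^2) + cos((x - 1)^2) + C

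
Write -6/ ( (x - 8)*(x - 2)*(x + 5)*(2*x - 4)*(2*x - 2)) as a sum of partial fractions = -1/(2548*(x + 5)) + 1/(28*(x - 1)) - 41/(1176*(x - 2)) + 1/(28*(x - 2)^2) - 1/(2184*(x - 8))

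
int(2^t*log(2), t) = 2^t + C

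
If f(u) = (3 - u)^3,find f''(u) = 18 - 6*u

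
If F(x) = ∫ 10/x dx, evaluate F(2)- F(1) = 10*log(2)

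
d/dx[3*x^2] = 6*x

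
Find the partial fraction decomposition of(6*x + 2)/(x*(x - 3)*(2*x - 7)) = 92/(7*(2*x - 7)) - 20/(3*(x - 3)) + 2/(21*x)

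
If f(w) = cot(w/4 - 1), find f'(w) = -1/(4*sin(w/4 - 1)^2)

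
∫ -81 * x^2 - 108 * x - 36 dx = -27*x^3 - 54*x^2 - 36*x + C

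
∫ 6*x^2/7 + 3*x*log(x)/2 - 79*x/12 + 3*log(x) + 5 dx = x*(24*x^2 - 308*x + 63*(x + 4)*log(x) + 168)/84 + C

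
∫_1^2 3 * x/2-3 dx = -3/4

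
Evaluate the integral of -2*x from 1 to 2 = -3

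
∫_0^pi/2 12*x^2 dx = 4 + (-4 + 2*pi)*(1 + pi/2 + pi^2/4)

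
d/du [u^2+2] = 2*u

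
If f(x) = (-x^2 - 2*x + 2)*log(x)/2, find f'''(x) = (-x^2 + x + 2)/x^3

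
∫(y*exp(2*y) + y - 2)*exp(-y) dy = 2*(y - 1)*sinh(y) + C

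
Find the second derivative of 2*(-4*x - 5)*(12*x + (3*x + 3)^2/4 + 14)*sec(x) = (18*x^3 - 36*x^3/cos(x)^2 - 108*x^2*sin(x)/cos(x) + 309*x^2/2 - 309*x^2/cos(x)^2 - 618*x*sin(x)/cos(x) + 187*x - 590*x/cos(x)^2 - 590*sin(x)/cos(x) - 293/2 - 325/cos(x)^2)/cos(x)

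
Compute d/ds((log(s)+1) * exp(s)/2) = (s*exp(s)*log(s) + s*exp(s) + exp(s))/(2*s)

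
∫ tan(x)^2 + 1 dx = tan(x) + C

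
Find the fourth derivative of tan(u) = 24*tan(u)^5 + 40*tan(u)^3 + 16*tan(u)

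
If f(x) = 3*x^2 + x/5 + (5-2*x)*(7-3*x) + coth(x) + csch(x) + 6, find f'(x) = 18*x - 144/5 - cosh(x)/sinh(x)^2 - 1/sinh(x)^2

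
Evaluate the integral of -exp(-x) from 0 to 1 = -1 + exp(-1)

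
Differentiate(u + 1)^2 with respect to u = 2*u + 2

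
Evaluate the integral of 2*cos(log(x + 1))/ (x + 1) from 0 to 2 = 2*sin(log(3))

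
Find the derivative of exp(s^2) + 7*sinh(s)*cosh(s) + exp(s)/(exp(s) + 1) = (2*s*exp(2*s)*exp(s^2) + 4*s*exp(s)*exp(s^2) + 2*s*exp(s^2) + 14*exp(2*s)*sinh(s)^2 + 7*exp(2*s) + 28*exp(s)*sinh(s)^2 + 15*exp(s) + 14*sinh(s)^2 + 7)/(exp(2*s) + 2*exp(s) + 1)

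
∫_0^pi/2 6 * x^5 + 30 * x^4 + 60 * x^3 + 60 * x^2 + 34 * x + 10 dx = -3 + 2*(1 + pi/2)^2 + (1 + pi/2)^6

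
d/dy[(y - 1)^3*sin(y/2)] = (y - 1)^2*(y*cos(y/2)/2 + 3*sin(y/2) - cos(y/2)/2)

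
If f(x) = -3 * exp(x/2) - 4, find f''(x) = -3*exp(x/2)/4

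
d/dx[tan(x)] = cos(x)^(-2)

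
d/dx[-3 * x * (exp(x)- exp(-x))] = (-3*x*exp(2*x) - 3*x - 3*exp(2*x) + 3)*exp(-x)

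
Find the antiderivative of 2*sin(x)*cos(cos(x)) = -2*sin(cos(x)) + C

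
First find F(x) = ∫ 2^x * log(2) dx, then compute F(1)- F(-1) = 3/2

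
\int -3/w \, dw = -3*log(w) + C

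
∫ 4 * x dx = 2*x^2 + C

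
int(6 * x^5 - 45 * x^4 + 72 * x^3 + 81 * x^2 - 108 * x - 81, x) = x^6 - 9*x^5 + 18*x^4 + 27*x^3 - 54*x^2 - 81*x + C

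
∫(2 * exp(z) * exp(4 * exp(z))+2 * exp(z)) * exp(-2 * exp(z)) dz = 2*sinh(2*exp(z)) + C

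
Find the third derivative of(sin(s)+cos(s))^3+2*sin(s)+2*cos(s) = -sqrt(2)*(27*sin(3*s + pi/4) + 7*cos(s + pi/4))/2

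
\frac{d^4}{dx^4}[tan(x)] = 24*tan(x)^5 + 40*tan(x)^3 + 16*tan(x)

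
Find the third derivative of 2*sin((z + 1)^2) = -16*z^3*cos(z^2 + 2*z + 1) - 48*z^2*cos(z^2 + 2*z + 1) - 24*z*sin(z^2 + 2*z + 1) - 48*z*cos(z^2 + 2*z + 1) - 24*sin(z^2 + 2*z + 1) - 16*cos(z^2 + 2*z + 1)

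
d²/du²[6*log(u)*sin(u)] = 6*(-u^2*log(u)*sin(u) + 2*u*cos(u) - sin(u))/u^2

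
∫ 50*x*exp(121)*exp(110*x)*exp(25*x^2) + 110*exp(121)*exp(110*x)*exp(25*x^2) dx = exp((5*x + 11)^2) + C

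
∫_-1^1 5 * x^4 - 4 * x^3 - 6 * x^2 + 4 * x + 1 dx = 0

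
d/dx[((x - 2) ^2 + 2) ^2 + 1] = 4*x^3 - 24*x^2 + 56*x - 48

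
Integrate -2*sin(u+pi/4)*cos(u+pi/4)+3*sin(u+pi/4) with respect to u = -sin(2*u)/2 - 3*cos(u + pi/4) + C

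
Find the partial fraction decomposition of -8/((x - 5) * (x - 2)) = 8/(3*(x - 2)) - 8/(3*(x - 5))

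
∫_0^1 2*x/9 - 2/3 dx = -5/9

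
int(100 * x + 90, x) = 50*x^2 + 90*x + C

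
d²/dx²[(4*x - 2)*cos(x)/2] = -2*x*cos(x) - 4*sin(x) + cos(x)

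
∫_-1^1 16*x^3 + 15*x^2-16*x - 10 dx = -10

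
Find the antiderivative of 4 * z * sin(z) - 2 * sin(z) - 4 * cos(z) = (2 - 4*z)*cos(z) + C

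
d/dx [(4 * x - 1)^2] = 32*x - 8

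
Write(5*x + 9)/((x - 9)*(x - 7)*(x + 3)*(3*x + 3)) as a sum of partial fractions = 1/(120*(x + 3)) + 1/(120*(x + 1)) - 11/(120*(x - 7)) + 3/(40*(x - 9))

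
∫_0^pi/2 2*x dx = pi^2/4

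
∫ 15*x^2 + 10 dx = 5*x^3 + 10*x + C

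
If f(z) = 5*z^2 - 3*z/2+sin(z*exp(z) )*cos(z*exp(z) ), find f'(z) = -2*z*exp(z)*sin(z*exp(z))^2 + z*exp(z) + 10*z - 2*exp(z)*sin(z*exp(z))^2 + exp(z) - 3/2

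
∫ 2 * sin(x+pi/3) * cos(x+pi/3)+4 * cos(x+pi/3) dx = (sin(x + pi/3) + 2)^2 + C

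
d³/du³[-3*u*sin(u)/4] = 3*u*cos(u)/4 + 9*sin(u)/4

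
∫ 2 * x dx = x^2 + C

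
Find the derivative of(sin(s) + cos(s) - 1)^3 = 3*sqrt(2)*(sqrt(2)*sin(s + pi/4) - 1)^2*cos(s + pi/4)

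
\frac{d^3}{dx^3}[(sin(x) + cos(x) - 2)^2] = -8*cos(2*x) + 4*sqrt(2)*cos(x + pi/4)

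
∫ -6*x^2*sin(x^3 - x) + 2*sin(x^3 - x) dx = 2*cos(x^3 - x) + C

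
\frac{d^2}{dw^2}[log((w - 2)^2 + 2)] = (-2*w^2 + 8*w - 4)/(w^4 - 8*w^3 + 28*w^2 - 48*w + 36)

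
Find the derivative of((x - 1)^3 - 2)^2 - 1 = 6*x^5 - 30*x^4 + 60*x^3 - 72*x^2 + 54*x - 18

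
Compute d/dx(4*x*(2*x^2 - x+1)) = 24*x^2 - 8*x + 4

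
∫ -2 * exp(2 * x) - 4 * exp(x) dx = (-exp(x) - 4)*exp(x) + C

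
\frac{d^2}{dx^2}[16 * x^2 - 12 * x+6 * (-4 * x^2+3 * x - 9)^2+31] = 1152*x^2 - 864*x + 1004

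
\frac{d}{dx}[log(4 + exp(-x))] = -1/(4*exp(x) + 1)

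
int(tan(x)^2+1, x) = tan(x) + C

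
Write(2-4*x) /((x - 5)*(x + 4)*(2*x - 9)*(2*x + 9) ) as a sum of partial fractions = -40/(171*(2*x + 9)) + 32/(153*(2*x - 9)) + 2/(17*(x + 4)) - 2/(19*(x - 5))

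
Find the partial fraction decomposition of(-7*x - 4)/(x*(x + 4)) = -6/(x + 4) - 1/x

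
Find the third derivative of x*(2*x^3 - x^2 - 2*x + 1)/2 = 24*x - 3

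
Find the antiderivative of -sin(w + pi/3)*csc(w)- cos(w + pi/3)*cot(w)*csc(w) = 1/(2*tan(w)) + C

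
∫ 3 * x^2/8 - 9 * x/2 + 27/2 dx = x^3/8 - 9*x^2/4 + 27*x/2 + C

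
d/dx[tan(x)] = cos(x)^(-2)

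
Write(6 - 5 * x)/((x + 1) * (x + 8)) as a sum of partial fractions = -46/(7*(x + 8)) + 11/(7*(x + 1))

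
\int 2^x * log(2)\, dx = 2^x + C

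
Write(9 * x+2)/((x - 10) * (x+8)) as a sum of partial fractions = 35/(9*(x + 8)) + 46/(9*(x - 10))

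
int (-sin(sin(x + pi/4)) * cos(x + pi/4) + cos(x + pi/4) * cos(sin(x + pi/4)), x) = sin(sin(x + pi/4)) + cos(sin(x + pi/4)) + C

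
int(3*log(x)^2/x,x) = log(x)^3 + C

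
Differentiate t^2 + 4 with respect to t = 2*t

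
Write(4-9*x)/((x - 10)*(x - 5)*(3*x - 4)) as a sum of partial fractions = -36/(143*(3*x - 4)) + 41/(55*(x - 5)) - 43/(65*(x - 10))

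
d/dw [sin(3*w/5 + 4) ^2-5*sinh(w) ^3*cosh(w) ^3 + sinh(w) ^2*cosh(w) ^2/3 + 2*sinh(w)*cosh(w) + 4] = -15*(cosh(2*w) - 1)^3/4 - 45*(cosh(2*w) - 1)^2/4 + 3*sin(6*w/5 + 8)/5 + sinh(4*w)/6 - 11*cosh(2*w)/2 + 15/2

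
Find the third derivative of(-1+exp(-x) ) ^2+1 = (2*exp(x) - 8)*exp(-2*x)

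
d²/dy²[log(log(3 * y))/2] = (-log(y) - log(3) - 1)/(2*y^2*log(y)^2 + 4*y^2*log(3)*log(y) + 2*y^2*log(3)^2)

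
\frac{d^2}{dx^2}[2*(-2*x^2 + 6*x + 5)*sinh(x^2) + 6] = -16*x^4*sinh(x^2) + 48*x^3*sinh(x^2) + 40*x^2*sinh(x^2) - 40*x^2*cosh(x^2) + 72*x*cosh(x^2) - 8*sinh(x^2) + 20*cosh(x^2)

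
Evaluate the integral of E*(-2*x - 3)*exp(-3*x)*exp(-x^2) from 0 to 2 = -E + exp(-9)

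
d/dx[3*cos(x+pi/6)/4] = -3*sin(x + pi/6)/4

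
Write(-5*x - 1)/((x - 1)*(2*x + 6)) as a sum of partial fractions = -7/(4*(x + 3)) - 3/(4*(x - 1))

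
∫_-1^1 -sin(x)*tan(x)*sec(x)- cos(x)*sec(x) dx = -2*tan(1)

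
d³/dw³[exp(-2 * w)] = -8*exp(-2*w)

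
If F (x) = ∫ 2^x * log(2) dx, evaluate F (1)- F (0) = 1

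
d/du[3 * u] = 3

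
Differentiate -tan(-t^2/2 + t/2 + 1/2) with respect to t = t*tan(-t^2/2 + t/2 + 1/2)^2 + t - tan(-t^2/2 + t/2 + 1/2)^2/2 - 1/2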